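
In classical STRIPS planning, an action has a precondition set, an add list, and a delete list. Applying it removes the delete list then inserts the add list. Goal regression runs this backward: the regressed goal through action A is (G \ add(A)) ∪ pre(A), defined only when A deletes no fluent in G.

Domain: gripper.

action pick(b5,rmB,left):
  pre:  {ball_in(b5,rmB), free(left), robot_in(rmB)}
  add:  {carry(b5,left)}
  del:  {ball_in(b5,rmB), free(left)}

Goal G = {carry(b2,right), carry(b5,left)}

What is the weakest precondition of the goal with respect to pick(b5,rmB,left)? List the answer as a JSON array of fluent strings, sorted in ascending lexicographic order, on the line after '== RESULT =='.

Regress:
  G ∩ del = {}  (empty — regression defined)
  G \ add = {carry(b2,right), carry(b5,left)} \ {carry(b5,left)} = {carry(b2,right)}
  ∪ pre   = {carry(b2,right)} ∪ {ball_in(b5,rmB), free(left), robot_in(rmB)}
          = {ball_in(b5,rmB), carry(b2,right), free(left), robot_in(rmB)}

== RESULT ==
["ball_in(b5,rmB)", "carry(b2,right)", "free(left)", "robot_in(rmB)"]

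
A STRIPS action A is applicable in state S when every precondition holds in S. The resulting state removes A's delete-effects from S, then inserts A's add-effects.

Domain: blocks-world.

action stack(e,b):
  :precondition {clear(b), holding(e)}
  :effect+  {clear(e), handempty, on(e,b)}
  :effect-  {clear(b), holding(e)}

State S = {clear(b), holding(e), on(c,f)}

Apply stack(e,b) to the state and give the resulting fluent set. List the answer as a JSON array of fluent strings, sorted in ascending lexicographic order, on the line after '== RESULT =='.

Compute (S \ del) ∪ add:
  pre ⊆ S: {clear(b), holding(e)} ⊆ S  — applicable
  S \ del = {on(c,f)}
  ∪ add   = {clear(e), handempty, on(c,f), on(e,b)}

== RESULT ==
["clear(e)", "handempty", "on(c,f)", "on(e,b)"]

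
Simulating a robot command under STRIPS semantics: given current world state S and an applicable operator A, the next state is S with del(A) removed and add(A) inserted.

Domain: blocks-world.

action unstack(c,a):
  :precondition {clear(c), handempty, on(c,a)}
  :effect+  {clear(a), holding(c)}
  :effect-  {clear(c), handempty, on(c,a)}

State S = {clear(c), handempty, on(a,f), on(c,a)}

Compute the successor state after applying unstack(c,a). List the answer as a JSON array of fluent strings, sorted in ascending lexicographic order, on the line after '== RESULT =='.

Progress:
  pre ⊆ S: {clear(c), handempty, on(c,a)} ⊆ S  — applicable
  S \ del = {on(a,f)}
  ∪ add   = {clear(a), holding(c), on(a,f)}

== RESULT ==
["clear(a)", "holding(c)", "on(a,f)"]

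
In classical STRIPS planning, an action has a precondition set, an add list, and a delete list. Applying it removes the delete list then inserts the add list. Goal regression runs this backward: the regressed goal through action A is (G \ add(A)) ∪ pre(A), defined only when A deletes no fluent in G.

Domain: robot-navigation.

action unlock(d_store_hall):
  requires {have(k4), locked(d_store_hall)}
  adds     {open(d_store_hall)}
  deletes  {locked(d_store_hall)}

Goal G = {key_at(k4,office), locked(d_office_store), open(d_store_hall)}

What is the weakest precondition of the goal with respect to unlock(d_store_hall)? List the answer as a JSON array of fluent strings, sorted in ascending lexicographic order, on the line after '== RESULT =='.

Compute (G \ add) ∪ pre:
  G ∩ del = {}  (empty — regression defined)
  G \ add = {key_at(k4,office), locked(d_office_store), open(d_store_hall)} \ {open(d_store_hall)} = {key_at(k4,office), locked(d_office_store)}
  ∪ pre   = {key_at(k4,office), locked(d_office_store)} ∪ {have(k4), locked(d_store_hall)}
          = {have(k4), key_at(k4,office), locked(d_office_store), locked(d_store_hall)}

== RESULT ==
["have(k4)", "key_at(k4,office)", "locked(d_office_store)", "locked(d_store_hall)"]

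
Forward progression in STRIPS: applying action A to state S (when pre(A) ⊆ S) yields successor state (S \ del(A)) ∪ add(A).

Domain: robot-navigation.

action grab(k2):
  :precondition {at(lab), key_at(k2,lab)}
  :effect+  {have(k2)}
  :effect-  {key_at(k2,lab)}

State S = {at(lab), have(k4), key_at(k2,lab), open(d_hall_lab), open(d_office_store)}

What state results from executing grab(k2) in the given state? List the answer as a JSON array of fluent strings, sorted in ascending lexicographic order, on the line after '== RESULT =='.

Progress:
  pre ⊆ S: {at(lab), key_at(k2,lab)} ⊆ S  — applicable
  S \ del = {at(lab), have(k4), open(d_hall_lab), open(d_office_store)}
  ∪ add   = {at(lab), have(k2), have(k4), open(d_hall_lab), open(d_office_store)}

== RESULT ==
["at(lab)", "have(k2)", "have(k4)", "open(d_hall_lab)", "open(d_office_store)"]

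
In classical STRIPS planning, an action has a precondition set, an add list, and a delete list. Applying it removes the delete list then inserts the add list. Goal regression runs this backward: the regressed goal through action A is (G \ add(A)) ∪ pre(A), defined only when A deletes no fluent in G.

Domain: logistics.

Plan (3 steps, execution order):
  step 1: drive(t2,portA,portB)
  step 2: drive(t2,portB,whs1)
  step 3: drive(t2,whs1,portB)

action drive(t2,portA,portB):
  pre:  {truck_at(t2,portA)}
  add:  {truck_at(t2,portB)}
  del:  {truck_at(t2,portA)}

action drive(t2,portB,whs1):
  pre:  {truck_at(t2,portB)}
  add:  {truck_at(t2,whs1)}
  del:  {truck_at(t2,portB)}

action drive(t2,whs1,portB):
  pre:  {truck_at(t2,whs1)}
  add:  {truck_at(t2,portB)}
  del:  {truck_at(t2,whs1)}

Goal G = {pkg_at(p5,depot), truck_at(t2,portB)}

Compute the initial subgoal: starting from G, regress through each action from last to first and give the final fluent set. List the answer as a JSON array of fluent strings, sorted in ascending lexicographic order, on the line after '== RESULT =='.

Work backward from the goal:
  through step 3 (drive(t2,whs1,portB)): drop {truck_at(t2,portB)}, keep {pkg_at(p5,depot)}, require {truck_at(t2,whs1)}
    → {pkg_at(p5,depot), truck_at(t2,whs1)}
  through step 2 (drive(t2,portB,whs1)): drop {truck_at(t2,whs1)}, keep {pkg_at(p5,depot)}, require {truck_at(t2,portB)}
    → {pkg_at(p5,depot), truck_at(t2,portB)}
  through step 1 (drive(t2,portA,portB)): drop {truck_at(t2,portB)}, keep {pkg_at(p5,depot)}, require {truck_at(t2,portA)}
    → {pkg_at(p5,depot), truck_at(t2,portA)}

== RESULT ==
["pkg_at(p5,depot)", "truck_at(t2,portA)"]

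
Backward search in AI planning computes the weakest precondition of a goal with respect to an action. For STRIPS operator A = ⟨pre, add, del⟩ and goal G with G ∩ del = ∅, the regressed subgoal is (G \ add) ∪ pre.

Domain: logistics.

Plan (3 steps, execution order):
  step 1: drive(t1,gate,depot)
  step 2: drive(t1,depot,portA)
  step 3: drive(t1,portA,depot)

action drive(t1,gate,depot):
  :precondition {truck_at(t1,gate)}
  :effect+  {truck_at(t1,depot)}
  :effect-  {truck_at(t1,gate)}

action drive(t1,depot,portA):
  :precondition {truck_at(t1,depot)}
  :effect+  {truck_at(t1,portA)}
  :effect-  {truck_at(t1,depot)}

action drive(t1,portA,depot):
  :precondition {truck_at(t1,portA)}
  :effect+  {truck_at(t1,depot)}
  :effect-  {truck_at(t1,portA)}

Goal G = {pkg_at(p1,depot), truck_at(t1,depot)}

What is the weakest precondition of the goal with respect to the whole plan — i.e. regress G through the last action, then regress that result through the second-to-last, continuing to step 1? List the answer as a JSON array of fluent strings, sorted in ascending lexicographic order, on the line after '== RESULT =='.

Regress step by step:
  through step 3 (drive(t1,portA,depot)): drop {truck_at(t1,depot)}, keep {pkg_at(p1,depot)}, require {truck_at(t1,portA)}
    → {pkg_at(p1,depot), truck_at(t1,portA)}
  through step 2 (drive(t1,depot,portA)): drop {truck_at(t1,portA)}, keep {pkg_at(p1,depot)}, require {truck_at(t1,depot)}
    → {pkg_at(p1,depot), truck_at(t1,depot)}
  through step 1 (drive(t1,gate,depot)): drop {truck_at(t1,depot)}, keep {pkg_at(p1,depot)}, require {truck_at(t1,gate)}
    → {pkg_at(p1,depot), truck_at(t1,gate)}

== RESULT ==
["pkg_at(p1,depot)", "truck_at(t1,gate)"]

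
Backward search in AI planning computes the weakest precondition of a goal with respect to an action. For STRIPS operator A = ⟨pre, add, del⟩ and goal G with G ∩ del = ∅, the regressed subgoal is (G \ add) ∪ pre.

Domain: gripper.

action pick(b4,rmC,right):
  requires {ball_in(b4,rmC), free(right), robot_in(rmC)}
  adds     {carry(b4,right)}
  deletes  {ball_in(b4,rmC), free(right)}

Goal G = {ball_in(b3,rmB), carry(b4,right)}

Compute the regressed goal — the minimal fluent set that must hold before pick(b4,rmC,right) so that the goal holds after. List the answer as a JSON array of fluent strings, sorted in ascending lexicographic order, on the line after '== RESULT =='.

Compute (G \ add) ∪ pre:
  G ∩ del = {}  (empty — regression defined)
  G \ add = {ball_in(b3,rmB), carry(b4,right)} \ {carry(b4,right)} = {ball_in(b3,rmB)}
  ∪ pre   = {ball_in(b3,rmB)} ∪ {ball_in(b4,rmC), free(right), robot_in(rmC)}
          = {ball_in(b3,rmB), ball_in(b4,rmC), free(right), robot_in(rmC)}

== RESULT ==
["ball_in(b3,rmB)", "ball_in(b4,rmC)", "free(right)", "robot_in(rmC)"]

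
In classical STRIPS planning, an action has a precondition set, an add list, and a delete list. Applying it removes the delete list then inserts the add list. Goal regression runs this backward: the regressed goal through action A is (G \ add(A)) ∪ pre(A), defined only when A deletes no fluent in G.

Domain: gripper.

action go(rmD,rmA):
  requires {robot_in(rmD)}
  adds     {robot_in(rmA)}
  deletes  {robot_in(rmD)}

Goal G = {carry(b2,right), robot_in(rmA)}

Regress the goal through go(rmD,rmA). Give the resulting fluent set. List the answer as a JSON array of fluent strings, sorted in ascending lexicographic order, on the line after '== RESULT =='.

Compute (G \ add) ∪ pre:
  G ∩ del = {}  (empty — regression defined)
  G \ add = {carry(b2,right), robot_in(rmA)} \ {robot_in(rmA)} = {carry(b2,right)}
  ∪ pre   = {carry(b2,right)} ∪ {robot_in(rmD)}
          = {carry(b2,right), robot_in(rmD)}

== RESULT ==
["carry(b2,right)", "robot_in(rmD)"]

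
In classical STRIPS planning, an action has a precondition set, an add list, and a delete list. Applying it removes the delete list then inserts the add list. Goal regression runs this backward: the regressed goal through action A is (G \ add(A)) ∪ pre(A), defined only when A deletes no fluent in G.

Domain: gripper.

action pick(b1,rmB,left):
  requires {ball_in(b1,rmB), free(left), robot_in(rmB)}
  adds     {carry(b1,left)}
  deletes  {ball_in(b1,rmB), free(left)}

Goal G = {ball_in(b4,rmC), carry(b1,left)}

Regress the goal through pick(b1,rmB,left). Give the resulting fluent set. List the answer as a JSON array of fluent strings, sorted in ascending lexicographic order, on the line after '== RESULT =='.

Compute (G \ add) ∪ pre:
  G ∩ del = {}  (empty — regression defined)
  G \ add = {ball_in(b4,rmC), carry(b1,left)} \ {carry(b1,left)} = {ball_in(b4,rmC)}
  ∪ pre   = {ball_in(b4,rmC)} ∪ {ball_in(b1,rmB), free(left), robot_in(rmB)}
          = {ball_in(b1,rmB), ball_in(b4,rmC), free(left), robot_in(rmB)}

== RESULT ==
["ball_in(b1,rmB)", "ball_in(b4,rmC)", "free(left)", "robot_in(rmB)"]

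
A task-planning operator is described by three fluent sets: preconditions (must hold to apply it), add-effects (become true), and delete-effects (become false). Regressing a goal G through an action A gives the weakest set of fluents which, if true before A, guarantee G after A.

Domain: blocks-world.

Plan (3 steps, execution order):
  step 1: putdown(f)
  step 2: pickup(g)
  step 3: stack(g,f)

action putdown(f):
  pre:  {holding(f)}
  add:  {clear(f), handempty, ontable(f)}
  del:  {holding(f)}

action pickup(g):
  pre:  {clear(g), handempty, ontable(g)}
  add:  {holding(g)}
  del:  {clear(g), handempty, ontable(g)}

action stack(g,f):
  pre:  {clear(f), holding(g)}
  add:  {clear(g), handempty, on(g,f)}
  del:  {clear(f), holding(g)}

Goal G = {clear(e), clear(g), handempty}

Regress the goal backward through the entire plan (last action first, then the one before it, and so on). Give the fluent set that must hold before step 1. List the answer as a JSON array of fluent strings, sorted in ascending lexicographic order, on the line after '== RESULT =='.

Regress step by step:
  through step 3 (stack(g,f)): drop {clear(g), handempty}, keep {clear(e)}, require {clear(f), holding(g)}
    → {clear(e), clear(f), holding(g)}
  through step 2 (pickup(g)): drop {holding(g)}, keep {clear(e), clear(f)}, require {clear(g), handempty, ontable(g)}
    → {clear(e), clear(f), clear(g), handempty, ontable(g)}
  through step 1 (putdown(f)): drop {clear(f), handempty}, keep {clear(e), clear(g), ontable(g)}, require {holding(f)}
    → {clear(e), clear(g), holding(f), ontable(g)}

== RESULT ==
["clear(e)", "clear(g)", "holding(f)", "ontable(g)"]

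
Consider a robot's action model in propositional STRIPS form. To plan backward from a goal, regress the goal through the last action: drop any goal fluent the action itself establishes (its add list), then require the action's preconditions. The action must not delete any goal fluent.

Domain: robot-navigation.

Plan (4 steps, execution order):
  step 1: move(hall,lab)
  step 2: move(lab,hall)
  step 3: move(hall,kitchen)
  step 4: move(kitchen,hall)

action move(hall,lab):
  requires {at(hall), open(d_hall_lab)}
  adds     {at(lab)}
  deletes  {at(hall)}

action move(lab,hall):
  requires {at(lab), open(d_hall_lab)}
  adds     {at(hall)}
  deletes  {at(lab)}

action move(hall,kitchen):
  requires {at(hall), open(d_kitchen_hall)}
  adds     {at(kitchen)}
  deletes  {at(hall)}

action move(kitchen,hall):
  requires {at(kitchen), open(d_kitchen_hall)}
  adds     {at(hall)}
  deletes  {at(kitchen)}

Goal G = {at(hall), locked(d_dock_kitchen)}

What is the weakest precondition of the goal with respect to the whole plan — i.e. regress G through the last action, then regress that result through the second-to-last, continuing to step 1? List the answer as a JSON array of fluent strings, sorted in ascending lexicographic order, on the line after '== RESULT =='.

Regress step by step:
  through step 4 (move(kitchen,hall)): drop {at(hall)}, keep {locked(d_dock_kitchen)}, require {at(kitchen), open(d_kitchen_hall)}
    → {at(kitchen), locked(d_dock_kitchen), open(d_kitchen_hall)}
  through step 3 (move(hall,kitchen)): drop {at(kitchen)}, keep {locked(d_dock_kitchen), open(d_kitchen_hall)}, require {at(hall), open(d_kitchen_hall)}
    → {at(hall), locked(d_dock_kitchen), open(d_kitchen_hall)}
  through step 2 (move(lab,hall)): drop {at(hall)}, keep {locked(d_dock_kitchen), open(d_kitchen_hall)}, require {at(lab), open(d_hall_lab)}
    → {at(lab), locked(d_dock_kitchen), open(d_hall_lab), open(d_kitchen_hall)}
  through step 1 (move(hall,lab)): drop {at(lab)}, keep {locked(d_dock_kitchen), open(d_hall_lab), open(d_kitchen_hall)}, require {at(hall), open(d_hall_lab)}
    → {at(hall), locked(d_dock_kitchen), open(d_hall_lab), open(d_kitchen_hall)}

== RESULT ==
["at(hall)", "locked(d_dock_kitchen)", "open(d_hall_lab)", "open(d_kitchen_hall)"]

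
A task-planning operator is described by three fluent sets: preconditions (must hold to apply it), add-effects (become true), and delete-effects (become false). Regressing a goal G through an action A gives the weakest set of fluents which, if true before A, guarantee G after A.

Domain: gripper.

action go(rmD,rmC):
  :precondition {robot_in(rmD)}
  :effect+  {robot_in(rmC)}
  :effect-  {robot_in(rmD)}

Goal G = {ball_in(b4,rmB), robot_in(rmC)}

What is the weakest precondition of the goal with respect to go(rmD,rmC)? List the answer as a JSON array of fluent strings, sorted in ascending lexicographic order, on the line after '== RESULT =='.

Regress:
  G ∩ del = {}  (empty — regression defined)
  G \ add = {ball_in(b4,rmB), robot_in(rmC)} \ {robot_in(rmC)} = {ball_in(b4,rmB)}
  ∪ pre   = {ball_in(b4,rmB)} ∪ {robot_in(rmD)}
          = {ball_in(b4,rmB), robot_in(rmD)}

== RESULT ==
["ball_in(b4,rmB)", "robot_in(rmD)"]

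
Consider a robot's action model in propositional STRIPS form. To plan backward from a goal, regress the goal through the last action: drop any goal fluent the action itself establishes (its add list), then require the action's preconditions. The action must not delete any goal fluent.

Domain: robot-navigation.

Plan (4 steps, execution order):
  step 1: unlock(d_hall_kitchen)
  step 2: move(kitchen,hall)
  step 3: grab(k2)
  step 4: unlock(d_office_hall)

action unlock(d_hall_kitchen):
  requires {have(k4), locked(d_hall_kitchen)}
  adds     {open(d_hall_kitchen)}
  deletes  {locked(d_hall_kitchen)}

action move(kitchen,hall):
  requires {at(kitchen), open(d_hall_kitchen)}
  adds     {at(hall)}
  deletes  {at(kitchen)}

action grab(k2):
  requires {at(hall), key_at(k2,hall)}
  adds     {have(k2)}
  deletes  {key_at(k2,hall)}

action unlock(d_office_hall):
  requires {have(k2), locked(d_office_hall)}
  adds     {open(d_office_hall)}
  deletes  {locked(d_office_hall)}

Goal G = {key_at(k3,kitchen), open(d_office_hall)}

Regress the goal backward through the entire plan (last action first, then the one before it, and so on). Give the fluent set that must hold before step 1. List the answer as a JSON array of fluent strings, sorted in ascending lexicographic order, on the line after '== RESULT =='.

Work backward from the goal:
  through step 4 (unlock(d_office_hall)): drop {open(d_office_hall)}, keep {key_at(k3,kitchen)}, require {have(k2), locked(d_office_hall)}
    → {have(k2), key_at(k3,kitchen), locked(d_office_hall)}
  through step 3 (grab(k2)): drop {have(k2)}, keep {key_at(k3,kitchen), locked(d_office_hall)}, require {at(hall), key_at(k2,hall)}
    → {at(hall), key_at(k2,hall), key_at(k3,kitchen), locked(d_office_hall)}
  through step 2 (move(kitchen,hall)): drop {at(hall)}, keep {key_at(k2,hall), key_at(k3,kitchen), locked(d_office_hall)}, require {at(kitchen), open(d_hall_kitchen)}
    → {at(kitchen), key_at(k2,hall), key_at(k3,kitchen), locked(d_office_hall), open(d_hall_kitchen)}
  through step 1 (unlock(d_hall_kitchen)): drop {open(d_hall_kitchen)}, keep {at(kitchen), key_at(k2,hall), key_at(k3,kitchen), locked(d_office_hall)}, require {have(k4), locked(d_hall_kitchen)}
    → {at(kitchen), have(k4), key_at(k2,hall), key_at(k3,kitchen), locked(d_hall_kitchen), locked(d_office_hall)}

== RESULT ==
["at(kitchen)", "have(k4)", "key_at(k2,hall)", "key_at(k3,kitchen)", "locked(d_hall_kitchen)", "locked(d_office_hall)"]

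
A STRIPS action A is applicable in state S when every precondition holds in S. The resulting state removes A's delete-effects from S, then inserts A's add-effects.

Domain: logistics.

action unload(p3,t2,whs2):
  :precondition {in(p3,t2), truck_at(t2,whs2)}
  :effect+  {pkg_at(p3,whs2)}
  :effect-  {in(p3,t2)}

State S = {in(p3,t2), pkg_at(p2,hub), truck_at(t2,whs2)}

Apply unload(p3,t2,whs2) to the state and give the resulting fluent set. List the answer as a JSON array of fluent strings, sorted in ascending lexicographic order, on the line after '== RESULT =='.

Compute (S \ del) ∪ add:
  pre ⊆ S: {in(p3,t2), truck_at(t2,whs2)} ⊆ S  — applicable
  S \ del = {pkg_at(p2,hub), truck_at(t2,whs2)}
  ∪ add   = {pkg_at(p2,hub), pkg_at(p3,whs2), truck_at(t2,whs2)}

== RESULT ==
["pkg_at(p2,hub)", "pkg_at(p3,whs2)", "truck_at(t2,whs2)"]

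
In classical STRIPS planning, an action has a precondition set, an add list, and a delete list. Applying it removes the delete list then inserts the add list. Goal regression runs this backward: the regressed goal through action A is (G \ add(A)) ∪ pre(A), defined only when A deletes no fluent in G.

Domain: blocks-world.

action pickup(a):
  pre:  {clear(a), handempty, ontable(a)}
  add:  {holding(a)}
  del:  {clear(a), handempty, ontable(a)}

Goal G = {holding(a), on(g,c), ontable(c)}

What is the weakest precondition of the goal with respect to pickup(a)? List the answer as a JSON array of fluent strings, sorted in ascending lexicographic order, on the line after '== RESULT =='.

Compute (G \ add) ∪ pre:
  G ∩ del = {}  (empty — regression defined)
  G \ add = {holding(a), on(g,c), ontable(c)} \ {holding(a)} = {on(g,c), ontable(c)}
  ∪ pre   = {on(g,c), ontable(c)} ∪ {clear(a), handempty, ontable(a)}
          = {clear(a), handempty, on(g,c), ontable(a), ontable(c)}

== RESULT ==
["clear(a)", "handempty", "on(g,c)", "ontable(a)", "ontable(c)"]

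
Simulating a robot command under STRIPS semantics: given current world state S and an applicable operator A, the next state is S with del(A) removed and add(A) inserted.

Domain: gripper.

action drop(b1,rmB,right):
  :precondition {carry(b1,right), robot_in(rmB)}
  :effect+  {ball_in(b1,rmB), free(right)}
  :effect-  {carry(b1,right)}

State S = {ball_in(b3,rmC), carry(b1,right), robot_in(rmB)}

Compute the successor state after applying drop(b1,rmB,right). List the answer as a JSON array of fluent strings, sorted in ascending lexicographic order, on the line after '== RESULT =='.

Progress:
  pre ⊆ S: {carry(b1,right), robot_in(rmB)} ⊆ S  — applicable
  S \ del = {ball_in(b3,rmC), robot_in(rmB)}
  ∪ add   = {ball_in(b1,rmB), ball_in(b3,rmC), free(right), robot_in(rmB)}

== RESULT ==
["ball_in(b1,rmB)", "ball_in(b3,rmC)", "free(right)", "robot_in(rmB)"]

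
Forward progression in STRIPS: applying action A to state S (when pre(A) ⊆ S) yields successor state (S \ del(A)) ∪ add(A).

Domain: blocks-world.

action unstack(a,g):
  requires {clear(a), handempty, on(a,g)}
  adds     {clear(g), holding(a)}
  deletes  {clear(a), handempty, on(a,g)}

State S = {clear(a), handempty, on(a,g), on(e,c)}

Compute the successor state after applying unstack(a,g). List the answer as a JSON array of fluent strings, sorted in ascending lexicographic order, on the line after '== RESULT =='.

Compute (S \ del) ∪ add:
  pre ⊆ S: {clear(a), handempty, on(a,g)} ⊆ S  — applicable
  S \ del = {on(e,c)}
  ∪ add   = {clear(g), holding(a), on(e,c)}

== RESULT ==
["clear(g)", "holding(a)", "on(e,c)"]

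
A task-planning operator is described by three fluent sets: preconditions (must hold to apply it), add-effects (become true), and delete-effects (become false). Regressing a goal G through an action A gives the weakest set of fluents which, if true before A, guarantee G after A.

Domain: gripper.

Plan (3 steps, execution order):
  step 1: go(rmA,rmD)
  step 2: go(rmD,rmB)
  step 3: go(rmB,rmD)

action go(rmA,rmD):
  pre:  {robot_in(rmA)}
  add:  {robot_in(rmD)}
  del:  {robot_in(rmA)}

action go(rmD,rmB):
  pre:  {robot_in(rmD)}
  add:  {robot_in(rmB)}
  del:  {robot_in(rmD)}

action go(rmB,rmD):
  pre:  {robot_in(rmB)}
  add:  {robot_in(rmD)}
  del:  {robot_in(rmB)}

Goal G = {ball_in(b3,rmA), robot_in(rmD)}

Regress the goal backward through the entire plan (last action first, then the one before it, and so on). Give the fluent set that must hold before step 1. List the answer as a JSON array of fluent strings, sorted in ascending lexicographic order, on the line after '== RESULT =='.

Regress step by step:
  through step 3 (go(rmB,rmD)): drop {robot_in(rmD)}, keep {ball_in(b3,rmA)}, require {robot_in(rmB)}
    → {ball_in(b3,rmA), robot_in(rmB)}
  through step 2 (go(rmD,rmB)): drop {robot_in(rmB)}, keep {ball_in(b3,rmA)}, require {robot_in(rmD)}
    → {ball_in(b3,rmA), robot_in(rmD)}
  through step 1 (go(rmA,rmD)): drop {robot_in(rmD)}, keep {ball_in(b3,rmA)}, require {robot_in(rmA)}
    → {ball_in(b3,rmA), robot_in(rmA)}

== RESULT ==
["ball_in(b3,rmA)", "robot_in(rmA)"]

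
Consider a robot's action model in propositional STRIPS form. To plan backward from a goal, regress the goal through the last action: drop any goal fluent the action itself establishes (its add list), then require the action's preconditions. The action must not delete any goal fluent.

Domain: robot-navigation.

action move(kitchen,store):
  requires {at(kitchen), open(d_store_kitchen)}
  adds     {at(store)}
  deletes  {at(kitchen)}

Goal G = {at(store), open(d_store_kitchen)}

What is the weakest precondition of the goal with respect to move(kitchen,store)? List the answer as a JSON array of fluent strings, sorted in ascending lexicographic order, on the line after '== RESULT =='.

Regress:
  G ∩ del = {}  (empty — regression defined)
  G \ add = {at(store), open(d_store_kitchen)} \ {at(store)} = {open(d_store_kitchen)}
  ∪ pre   = {open(d_store_kitchen)} ∪ {at(kitchen), open(d_store_kitchen)}
          = {at(kitchen), open(d_store_kitchen)}

== RESULT ==
["at(kitchen)", "open(d_store_kitchen)"]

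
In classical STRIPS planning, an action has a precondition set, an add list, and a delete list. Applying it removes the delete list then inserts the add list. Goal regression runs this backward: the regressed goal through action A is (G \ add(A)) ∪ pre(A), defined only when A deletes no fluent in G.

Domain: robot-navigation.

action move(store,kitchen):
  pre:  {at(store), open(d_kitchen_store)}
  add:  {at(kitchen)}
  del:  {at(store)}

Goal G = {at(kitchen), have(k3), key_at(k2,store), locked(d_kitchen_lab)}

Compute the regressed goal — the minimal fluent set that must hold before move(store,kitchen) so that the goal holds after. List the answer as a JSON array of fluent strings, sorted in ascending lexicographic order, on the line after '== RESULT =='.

Regress:
  G ∩ del = {}  (empty — regression defined)
  G \ add = {at(kitchen), have(k3), key_at(k2,store), locked(d_kitchen_lab)} \ {at(kitchen)} = {have(k3), key_at(k2,store), locked(d_kitchen_lab)}
  ∪ pre   = {have(k3), key_at(k2,store), locked(d_kitchen_lab)} ∪ {at(store), open(d_kitchen_store)}
          = {at(store), have(k3), key_at(k2,store), locked(d_kitchen_lab), open(d_kitchen_store)}

== RESULT ==
["at(store)", "have(k3)", "key_at(k2,store)", "locked(d_kitchen_lab)", "open(d_kitchen_store)"]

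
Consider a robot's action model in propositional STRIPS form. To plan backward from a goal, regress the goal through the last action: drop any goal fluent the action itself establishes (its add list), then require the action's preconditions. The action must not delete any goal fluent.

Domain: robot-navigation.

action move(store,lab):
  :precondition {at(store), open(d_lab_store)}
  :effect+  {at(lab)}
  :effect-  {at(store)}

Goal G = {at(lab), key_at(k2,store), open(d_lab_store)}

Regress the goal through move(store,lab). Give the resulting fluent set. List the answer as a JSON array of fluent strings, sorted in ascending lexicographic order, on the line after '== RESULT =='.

Regress:
  G ∩ del = {}  (empty — regression defined)
  G \ add = {at(lab), key_at(k2,store), open(d_lab_store)} \ {at(lab)} = {key_at(k2,store), open(d_lab_store)}
  ∪ pre   = {key_at(k2,store), open(d_lab_store)} ∪ {at(store), open(d_lab_store)}
          = {at(store), key_at(k2,store), open(d_lab_store)}

== RESULT ==
["at(store)", "key_at(k2,store)", "open(d_lab_store)"]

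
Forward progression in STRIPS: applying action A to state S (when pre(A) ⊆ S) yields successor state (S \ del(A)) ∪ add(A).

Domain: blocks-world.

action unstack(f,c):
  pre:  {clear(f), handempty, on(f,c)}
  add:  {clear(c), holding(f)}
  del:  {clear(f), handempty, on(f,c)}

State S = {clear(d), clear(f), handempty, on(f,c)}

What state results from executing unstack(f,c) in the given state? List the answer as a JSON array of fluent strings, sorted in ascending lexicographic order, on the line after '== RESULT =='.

Progress:
  pre ⊆ S: {clear(f), handempty, on(f,c)} ⊆ S  — applicable
  S \ del = {clear(d)}
  ∪ add   = {clear(c), clear(d), holding(f)}

== RESULT ==
["clear(c)", "clear(d)", "holding(f)"]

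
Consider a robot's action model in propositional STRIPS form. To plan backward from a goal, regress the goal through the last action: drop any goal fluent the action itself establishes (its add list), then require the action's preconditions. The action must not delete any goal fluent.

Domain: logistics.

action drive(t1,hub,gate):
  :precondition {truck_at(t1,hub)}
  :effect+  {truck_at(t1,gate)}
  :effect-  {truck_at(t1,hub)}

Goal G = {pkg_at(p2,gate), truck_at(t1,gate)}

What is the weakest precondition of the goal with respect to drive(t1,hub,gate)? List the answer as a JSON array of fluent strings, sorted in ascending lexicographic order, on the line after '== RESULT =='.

Compute (G \ add) ∪ pre:
  G ∩ del = {}  (empty — regression defined)
  G \ add = {pkg_at(p2,gate), truck_at(t1,gate)} \ {truck_at(t1,gate)} = {pkg_at(p2,gate)}
  ∪ pre   = {pkg_at(p2,gate)} ∪ {truck_at(t1,hub)}
          = {pkg_at(p2,gate), truck_at(t1,hub)}

== RESULT ==
["pkg_at(p2,gate)", "truck_at(t1,hub)"]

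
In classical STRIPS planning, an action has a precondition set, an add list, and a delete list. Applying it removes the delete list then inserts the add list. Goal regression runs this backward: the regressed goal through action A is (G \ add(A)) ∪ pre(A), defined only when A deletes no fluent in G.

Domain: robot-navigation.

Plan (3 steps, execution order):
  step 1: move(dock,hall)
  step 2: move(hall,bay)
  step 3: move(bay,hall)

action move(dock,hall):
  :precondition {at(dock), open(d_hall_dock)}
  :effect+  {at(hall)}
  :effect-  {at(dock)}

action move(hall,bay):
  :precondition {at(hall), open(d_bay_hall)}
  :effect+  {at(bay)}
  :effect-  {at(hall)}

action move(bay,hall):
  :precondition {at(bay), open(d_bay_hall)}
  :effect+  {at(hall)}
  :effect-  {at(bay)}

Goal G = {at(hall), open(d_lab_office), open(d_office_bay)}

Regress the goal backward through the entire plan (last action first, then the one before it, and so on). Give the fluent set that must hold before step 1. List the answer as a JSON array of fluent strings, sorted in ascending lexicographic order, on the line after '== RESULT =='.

Work backward from the goal:
  through step 3 (move(bay,hall)): drop {at(hall)}, keep {open(d_lab_office), open(d_office_bay)}, require {at(bay), open(d_bay_hall)}
    → {at(bay), open(d_bay_hall), open(d_lab_office), open(d_office_bay)}
  through step 2 (move(hall,bay)): drop {at(bay)}, keep {open(d_bay_hall), open(d_lab_office), open(d_office_bay)}, require {at(hall), open(d_bay_hall)}
    → {at(hall), open(d_bay_hall), open(d_lab_office), open(d_office_bay)}
  through step 1 (move(dock,hall)): drop {at(hall)}, keep {open(d_bay_hall), open(d_lab_office), open(d_office_bay)}, require {at(dock), open(d_hall_dock)}
    → {at(dock), open(d_bay_hall), open(d_hall_dock), open(d_lab_office), open(d_office_bay)}

== RESULT ==
["at(dock)", "open(d_bay_hall)", "open(d_hall_dock)", "open(d_lab_office)", "open(d_office_bay)"]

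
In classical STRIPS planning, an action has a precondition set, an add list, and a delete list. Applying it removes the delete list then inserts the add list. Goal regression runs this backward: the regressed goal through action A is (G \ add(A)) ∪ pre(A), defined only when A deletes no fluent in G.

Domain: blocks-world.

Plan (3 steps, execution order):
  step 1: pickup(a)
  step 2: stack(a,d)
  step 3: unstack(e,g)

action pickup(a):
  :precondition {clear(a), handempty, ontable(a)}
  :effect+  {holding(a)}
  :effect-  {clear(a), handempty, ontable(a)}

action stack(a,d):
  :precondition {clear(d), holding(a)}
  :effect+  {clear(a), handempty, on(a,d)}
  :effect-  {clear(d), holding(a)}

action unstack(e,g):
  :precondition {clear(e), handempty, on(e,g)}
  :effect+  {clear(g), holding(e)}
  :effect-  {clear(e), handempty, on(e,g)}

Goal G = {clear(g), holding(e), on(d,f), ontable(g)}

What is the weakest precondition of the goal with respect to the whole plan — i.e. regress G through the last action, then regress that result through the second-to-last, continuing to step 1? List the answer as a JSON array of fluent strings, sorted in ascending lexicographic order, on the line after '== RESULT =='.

Work backward from the goal:
  through step 3 (unstack(e,g)): drop {clear(g), holding(e)}, keep {on(d,f), ontable(g)}, require {clear(e), handempty, on(e,g)}
    → {clear(e), handempty, on(d,f), on(e,g), ontable(g)}
  through step 2 (stack(a,d)): drop {handempty}, keep {clear(e), on(d,f), on(e,g), ontable(g)}, require {clear(d), holding(a)}
    → {clear(d), clear(e), holding(a), on(d,f), on(e,g), ontable(g)}
  through step 1 (pickup(a)): drop {holding(a)}, keep {clear(d), clear(e), on(d,f), on(e,g), ontable(g)}, require {clear(a), handempty, ontable(a)}
    → {clear(a), clear(d), clear(e), handempty, on(d,f), on(e,g), ontable(a), ontable(g)}

== RESULT ==
["clear(a)", "clear(d)", "clear(e)", "handempty", "on(d,f)", "on(e,g)", "ontable(a)", "ontable(g)"]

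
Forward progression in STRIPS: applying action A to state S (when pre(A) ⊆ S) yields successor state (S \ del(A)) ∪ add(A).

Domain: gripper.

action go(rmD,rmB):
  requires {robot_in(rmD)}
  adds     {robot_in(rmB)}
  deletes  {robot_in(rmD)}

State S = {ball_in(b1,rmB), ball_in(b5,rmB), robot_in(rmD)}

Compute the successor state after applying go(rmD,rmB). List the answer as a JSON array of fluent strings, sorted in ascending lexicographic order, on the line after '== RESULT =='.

Progress:
  pre ⊆ S: {robot_in(rmD)} ⊆ S  — applicable
  S \ del = {ball_in(b1,rmB), ball_in(b5,rmB)}
  ∪ add   = {ball_in(b1,rmB), ball_in(b5,rmB), robot_in(rmB)}

== RESULT ==
["ball_in(b1,rmB)", "ball_in(b5,rmB)", "robot_in(rmB)"]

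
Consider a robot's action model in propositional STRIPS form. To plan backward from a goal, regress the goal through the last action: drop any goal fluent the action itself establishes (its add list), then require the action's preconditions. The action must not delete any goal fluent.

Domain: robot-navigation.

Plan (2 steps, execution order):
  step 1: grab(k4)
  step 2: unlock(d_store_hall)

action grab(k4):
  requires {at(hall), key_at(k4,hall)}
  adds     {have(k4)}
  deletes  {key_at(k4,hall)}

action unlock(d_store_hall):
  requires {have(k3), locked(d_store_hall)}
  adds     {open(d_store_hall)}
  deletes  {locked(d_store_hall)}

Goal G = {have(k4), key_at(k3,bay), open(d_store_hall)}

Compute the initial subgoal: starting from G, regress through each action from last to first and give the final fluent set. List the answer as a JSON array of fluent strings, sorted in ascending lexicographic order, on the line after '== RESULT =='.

Regress step by step:
  through step 2 (unlock(d_store_hall)): drop {open(d_store_hall)}, keep {have(k4), key_at(k3,bay)}, require {have(k3), locked(d_store_hall)}
    → {have(k3), have(k4), key_at(k3,bay), locked(d_store_hall)}
  through step 1 (grab(k4)): drop {have(k4)}, keep {have(k3), key_at(k3,bay), locked(d_store_hall)}, require {at(hall), key_at(k4,hall)}
    → {at(hall), have(k3), key_at(k3,bay), key_at(k4,hall), locked(d_store_hall)}

== RESULT ==
["at(hall)", "have(k3)", "key_at(k3,bay)", "key_at(k4,hall)", "locked(d_store_hall)"]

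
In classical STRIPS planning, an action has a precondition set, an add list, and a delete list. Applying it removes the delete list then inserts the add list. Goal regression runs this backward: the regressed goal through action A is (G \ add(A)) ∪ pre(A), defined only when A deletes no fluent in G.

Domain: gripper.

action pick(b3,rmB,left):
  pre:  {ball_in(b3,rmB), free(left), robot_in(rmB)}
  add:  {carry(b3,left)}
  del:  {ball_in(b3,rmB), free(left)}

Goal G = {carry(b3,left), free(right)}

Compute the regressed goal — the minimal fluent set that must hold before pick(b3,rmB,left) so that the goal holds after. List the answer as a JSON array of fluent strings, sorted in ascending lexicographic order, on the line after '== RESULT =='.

Regress:
  G ∩ del = {}  (empty — regression defined)
  G \ add = {carry(b3,left), free(right)} \ {carry(b3,left)} = {free(right)}
  ∪ pre   = {free(right)} ∪ {ball_in(b3,rmB), free(left), robot_in(rmB)}
          = {ball_in(b3,rmB), free(left), free(right), robot_in(rmB)}

== RESULT ==
["ball_in(b3,rmB)", "free(left)", "free(right)", "robot_in(rmB)"]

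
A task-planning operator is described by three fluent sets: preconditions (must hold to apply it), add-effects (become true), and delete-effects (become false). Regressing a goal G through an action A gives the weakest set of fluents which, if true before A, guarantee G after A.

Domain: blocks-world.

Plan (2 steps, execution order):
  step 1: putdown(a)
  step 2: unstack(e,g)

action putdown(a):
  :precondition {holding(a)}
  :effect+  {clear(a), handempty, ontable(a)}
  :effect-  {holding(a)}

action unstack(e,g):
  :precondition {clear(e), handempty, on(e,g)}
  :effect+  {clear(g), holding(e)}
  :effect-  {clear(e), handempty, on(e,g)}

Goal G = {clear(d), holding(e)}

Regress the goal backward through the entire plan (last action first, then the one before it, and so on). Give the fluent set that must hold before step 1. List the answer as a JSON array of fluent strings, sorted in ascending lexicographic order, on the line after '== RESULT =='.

Regress step by step:
  through step 2 (unstack(e,g)): drop {holding(e)}, keep {clear(d)}, require {clear(e), handempty, on(e,g)}
    → {clear(d), clear(e), handempty, on(e,g)}
  through step 1 (putdown(a)): drop {handempty}, keep {clear(d), clear(e), on(e,g)}, require {holding(a)}
    → {clear(d), clear(e), holding(a), on(e,g)}

== RESULT ==
["clear(d)", "clear(e)", "holding(a)", "on(e,g)"]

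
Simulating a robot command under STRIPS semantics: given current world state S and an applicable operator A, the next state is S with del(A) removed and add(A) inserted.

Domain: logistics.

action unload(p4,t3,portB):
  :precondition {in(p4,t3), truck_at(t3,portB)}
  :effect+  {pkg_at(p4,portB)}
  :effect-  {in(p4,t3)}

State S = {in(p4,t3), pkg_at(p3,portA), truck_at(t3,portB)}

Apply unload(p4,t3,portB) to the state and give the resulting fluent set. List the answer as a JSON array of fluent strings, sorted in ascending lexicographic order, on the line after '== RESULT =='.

Compute (S \ del) ∪ add:
  pre ⊆ S: {in(p4,t3), truck_at(t3,portB)} ⊆ S  — applicable
  S \ del = {pkg_at(p3,portA), truck_at(t3,portB)}
  ∪ add   = {pkg_at(p3,portA), pkg_at(p4,portB), truck_at(t3,portB)}

== RESULT ==
["pkg_at(p3,portA)", "pkg_at(p4,portB)", "truck_at(t3,portB)"]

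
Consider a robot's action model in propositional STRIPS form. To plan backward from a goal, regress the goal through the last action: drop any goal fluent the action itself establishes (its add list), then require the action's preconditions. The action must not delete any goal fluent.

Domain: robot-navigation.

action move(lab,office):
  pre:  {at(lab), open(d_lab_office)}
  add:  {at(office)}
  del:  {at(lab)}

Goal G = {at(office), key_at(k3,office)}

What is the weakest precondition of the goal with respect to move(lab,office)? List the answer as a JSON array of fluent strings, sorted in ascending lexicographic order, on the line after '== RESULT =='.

Compute (G \ add) ∪ pre:
  G ∩ del = {}  (empty — regression defined)
  G \ add = {at(office), key_at(k3,office)} \ {at(office)} = {key_at(k3,office)}
  ∪ pre   = {key_at(k3,office)} ∪ {at(lab), open(d_lab_office)}
          = {at(lab), key_at(k3,office), open(d_lab_office)}

== RESULT ==
["at(lab)", "key_at(k3,office)", "open(d_lab_office)"]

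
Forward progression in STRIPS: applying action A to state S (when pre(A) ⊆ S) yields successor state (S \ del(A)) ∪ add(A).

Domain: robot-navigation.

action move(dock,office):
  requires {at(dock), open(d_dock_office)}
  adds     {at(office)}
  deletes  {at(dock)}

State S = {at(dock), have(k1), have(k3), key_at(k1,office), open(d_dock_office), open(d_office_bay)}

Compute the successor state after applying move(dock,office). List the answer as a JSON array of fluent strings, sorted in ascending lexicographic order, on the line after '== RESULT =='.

Progress:
  pre ⊆ S: {at(dock), open(d_dock_office)} ⊆ S  — applicable
  S \ del = {have(k1), have(k3), key_at(k1,office), open(d_dock_office), open(d_office_bay)}
  ∪ add   = {at(office), have(k1), have(k3), key_at(k1,office), open(d_dock_office), open(d_office_bay)}

== RESULT ==
["at(office)", "have(k1)", "have(k3)", "key_at(k1,office)", "open(d_dock_office)", "open(d_office_bay)"]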